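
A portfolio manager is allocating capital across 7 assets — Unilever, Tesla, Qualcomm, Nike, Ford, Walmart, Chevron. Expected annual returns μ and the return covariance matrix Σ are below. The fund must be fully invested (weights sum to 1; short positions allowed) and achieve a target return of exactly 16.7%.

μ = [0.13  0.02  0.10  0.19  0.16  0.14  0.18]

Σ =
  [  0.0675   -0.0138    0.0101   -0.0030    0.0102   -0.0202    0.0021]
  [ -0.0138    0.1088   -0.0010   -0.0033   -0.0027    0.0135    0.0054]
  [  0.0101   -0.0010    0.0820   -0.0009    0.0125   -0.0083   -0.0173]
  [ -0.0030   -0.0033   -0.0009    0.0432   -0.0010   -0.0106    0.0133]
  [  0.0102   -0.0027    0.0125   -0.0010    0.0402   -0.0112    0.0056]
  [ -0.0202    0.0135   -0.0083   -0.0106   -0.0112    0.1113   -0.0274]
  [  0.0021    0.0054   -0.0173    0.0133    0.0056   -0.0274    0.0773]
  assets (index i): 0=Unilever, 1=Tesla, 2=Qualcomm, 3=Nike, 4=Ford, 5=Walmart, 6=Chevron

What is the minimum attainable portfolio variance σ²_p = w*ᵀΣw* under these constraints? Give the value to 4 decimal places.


g=Σ⁻¹μ = [2.3036  0.1926  1.3096  4.6660  3.6461  3.2053  2.6148]
h=Σ⁻¹𝟙 = [18.5608  9.6288  12.5296  26.1030  21.1058  20.6335  15.8575]
a=μᵀg=2.823604  b=𝟙ᵀg=17.937979  c=𝟙ᵀh=124.418991  D=ac−b²=29.538823
λ₁=(c·0.167−b)/D = (124.418991·0.167−17.937979)/29.538823 = 0.096144
λ₂=(a−b·0.167)/D = (2.823604−17.937979·0.167)/29.538823 = -0.005824
w* = 0.096144·g + -0.005824·h:
  w_0 = 0.096144·2.3036 + -0.005824·18.5608 = 0.1134  (Unilever)
  w_1 = 0.096144·0.1926 + -0.005824·9.6288 = -0.0376  (Tesla)
  w_2 = 0.096144·1.3096 + -0.005824·12.5296 = 0.0529  (Qualcomm)
  w_3 = 0.096144·4.6660 + -0.005824·26.1030 = 0.2966  (Nike)
  w_4 = 0.096144·3.6461 + -0.005824·21.1058 = 0.2276  (Ford)
  w_5 = 0.096144·3.2053 + -0.005824·20.6335 = 0.1880  (Walmart)
  w_6 = 0.096144·2.6148 + -0.005824·15.8575 = 0.1590  (Chevron)
Σw_i=1.0000  μᵀw=0.1670
σ²=wᵀΣw=λ₁·μ_p+λ₂ = 0.096144·0.167 + -0.005824 = 0.010232 ≈ 0.0102

0.0102


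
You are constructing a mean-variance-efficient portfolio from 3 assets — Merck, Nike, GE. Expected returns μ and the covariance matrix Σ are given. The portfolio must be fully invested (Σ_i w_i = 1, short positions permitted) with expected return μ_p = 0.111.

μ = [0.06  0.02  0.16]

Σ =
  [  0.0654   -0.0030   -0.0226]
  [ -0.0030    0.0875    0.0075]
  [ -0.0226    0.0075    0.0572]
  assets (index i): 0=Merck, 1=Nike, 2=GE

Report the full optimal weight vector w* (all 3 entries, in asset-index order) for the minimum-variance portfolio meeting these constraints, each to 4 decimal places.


u=Σ⁻¹μ = [2.1820  -0.0104  3.6607]
v=Σ⁻¹𝟙 = [24.7115  10.0534  25.9280]
a=μᵀu=0.716416  b=𝟙ᵀu=5.832232  c=𝟙ᵀv=60.692885  D=ac−b²=9.466435
λ₁=(c·0.111−b)/D = (60.692885·0.111−5.832232)/9.466435 = 0.095567
λ₂=(a−b·0.111)/D = (0.716416−5.832232·0.111)/9.466435 = 0.007293
w* = 0.095567·u + 0.007293·v:
  w_0 = 0.095567·2.1820 + 0.007293·24.7115 = 0.3887  (Merck)
  w_1 = 0.095567·-0.0104 + 0.007293·10.0534 = 0.0723  (Nike)
  w_2 = 0.095567·3.6607 + 0.007293·25.9280 = 0.5389  (GE)
Σw_i=1.0000  μᵀw=0.1110
σ²=wᵀΣw=λ₁·μ_p+λ₂ = 0.095567·0.111 + 0.007293 = 0.017901 ≈ 0.0179

0.3887  0.0723  0.5389


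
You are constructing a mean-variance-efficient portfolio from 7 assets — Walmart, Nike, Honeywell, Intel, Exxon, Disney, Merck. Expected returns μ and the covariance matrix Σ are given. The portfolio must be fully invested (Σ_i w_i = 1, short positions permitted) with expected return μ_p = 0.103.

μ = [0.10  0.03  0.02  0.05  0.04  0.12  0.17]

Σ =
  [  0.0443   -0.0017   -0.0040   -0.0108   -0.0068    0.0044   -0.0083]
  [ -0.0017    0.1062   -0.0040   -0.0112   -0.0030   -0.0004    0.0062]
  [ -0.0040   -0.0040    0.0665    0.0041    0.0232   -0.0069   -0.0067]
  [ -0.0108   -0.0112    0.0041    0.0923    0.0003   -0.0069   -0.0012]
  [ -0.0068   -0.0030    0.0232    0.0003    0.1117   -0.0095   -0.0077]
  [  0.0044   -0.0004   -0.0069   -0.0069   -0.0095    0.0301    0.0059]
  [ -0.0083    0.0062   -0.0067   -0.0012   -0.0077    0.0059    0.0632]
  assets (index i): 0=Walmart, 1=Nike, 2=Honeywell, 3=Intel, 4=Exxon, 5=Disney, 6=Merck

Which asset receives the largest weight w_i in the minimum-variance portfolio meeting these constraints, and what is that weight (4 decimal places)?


Disney (0.2847)

p=Σ⁻¹μ = [2.9496  0.3565  0.7924  1.2088  0.8974  3.7318  2.9102]
q=Σ⁻¹𝟙 = [30.7289  11.8635  18.1381  18.0521  11.7943  37.1974  18.9246]
a=μᵀp=1.360393  b=𝟙ᵀp=12.846806  c=𝟙ᵀq=146.698936  D=ac−b²=34.527769
λ₁=(c·0.103−b)/D = (146.698936·0.103−12.846806)/34.527769 = 0.065547
λ₂=(a−b·0.103)/D = (1.360393−12.846806·0.103)/34.527769 = 0.001077
w* = 0.065547·p + 0.001077·q:
  w_0 = 0.065547·2.9496 + 0.001077·30.7289 = 0.2264  (Walmart)
  w_1 = 0.065547·0.3565 + 0.001077·11.8635 = 0.0361  (Nike)
  w_2 = 0.065547·0.7924 + 0.001077·18.1381 = 0.0715  (Honeywell)
  w_3 = 0.065547·1.2088 + 0.001077·18.0521 = 0.0987  (Intel)
  w_4 = 0.065547·0.8974 + 0.001077·11.7943 = 0.0715  (Exxon)
  w_5 = 0.065547·3.7318 + 0.001077·37.1974 = 0.2847  (Disney)
  w_6 = 0.065547·2.9102 + 0.001077·18.9246 = 0.2111  (Merck)
Σw_i=1.0000  μᵀw=0.1030
σ²=wᵀΣw=λ₁·μ_p+λ₂ = 0.065547·0.103 + 0.001077 = 0.007828 ≈ 0.0078


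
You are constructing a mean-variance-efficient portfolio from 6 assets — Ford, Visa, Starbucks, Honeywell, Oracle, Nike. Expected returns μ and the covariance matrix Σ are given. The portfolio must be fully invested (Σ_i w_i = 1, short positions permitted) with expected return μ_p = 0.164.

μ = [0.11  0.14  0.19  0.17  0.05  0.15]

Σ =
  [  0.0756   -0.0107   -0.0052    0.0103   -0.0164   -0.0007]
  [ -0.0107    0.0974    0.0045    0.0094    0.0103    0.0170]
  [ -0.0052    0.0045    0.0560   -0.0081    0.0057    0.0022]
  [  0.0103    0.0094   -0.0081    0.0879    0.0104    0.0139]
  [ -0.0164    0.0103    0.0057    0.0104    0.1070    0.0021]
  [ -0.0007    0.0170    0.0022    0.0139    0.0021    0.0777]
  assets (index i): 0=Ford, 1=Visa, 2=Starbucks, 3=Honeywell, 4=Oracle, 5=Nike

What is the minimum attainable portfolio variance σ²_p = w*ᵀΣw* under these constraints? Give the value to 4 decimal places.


0.0178

g=Σ⁻¹μ = [1.6801  1.0348  3.6404  1.7282  0.2378  1.3006]
h=Σ⁻¹𝟙 = [16.6534  7.9221  18.5931  7.7587  9.2120  9.1234]
a=μᵀg=1.522113  b=𝟙ᵀg=9.621739  c=𝟙ᵀh=69.262700  D=ac−b²=12.847775
λ₁=(c·0.164−b)/D = (69.262700·0.164−9.621739)/12.847775 = 0.135225
λ₂=(a−b·0.164)/D = (1.522113−9.621739·0.164)/12.847775 = -0.004347
w* = 0.135225·g + -0.004347·h:
  w_0 = 0.135225·1.6801 + -0.004347·16.6534 = 0.1548  (Ford)
  w_1 = 0.135225·1.0348 + -0.004347·7.9221 = 0.1055  (Visa)
  w_2 = 0.135225·3.6404 + -0.004347·18.5931 = 0.4114  (Starbucks)
  w_3 = 0.135225·1.7282 + -0.004347·7.7587 = 0.2000  (Honeywell)
  w_4 = 0.135225·0.2378 + -0.004347·9.2120 = -0.0079  (Oracle)
  w_5 = 0.135225·1.3006 + -0.004347·9.1234 = 0.1362  (Nike)
Σw_i=1.0000  μᵀw=0.1640
σ²=wᵀΣw=λ₁·μ_p+λ₂ = 0.135225·0.164 + -0.004347 = 0.017830 ≈ 0.0178


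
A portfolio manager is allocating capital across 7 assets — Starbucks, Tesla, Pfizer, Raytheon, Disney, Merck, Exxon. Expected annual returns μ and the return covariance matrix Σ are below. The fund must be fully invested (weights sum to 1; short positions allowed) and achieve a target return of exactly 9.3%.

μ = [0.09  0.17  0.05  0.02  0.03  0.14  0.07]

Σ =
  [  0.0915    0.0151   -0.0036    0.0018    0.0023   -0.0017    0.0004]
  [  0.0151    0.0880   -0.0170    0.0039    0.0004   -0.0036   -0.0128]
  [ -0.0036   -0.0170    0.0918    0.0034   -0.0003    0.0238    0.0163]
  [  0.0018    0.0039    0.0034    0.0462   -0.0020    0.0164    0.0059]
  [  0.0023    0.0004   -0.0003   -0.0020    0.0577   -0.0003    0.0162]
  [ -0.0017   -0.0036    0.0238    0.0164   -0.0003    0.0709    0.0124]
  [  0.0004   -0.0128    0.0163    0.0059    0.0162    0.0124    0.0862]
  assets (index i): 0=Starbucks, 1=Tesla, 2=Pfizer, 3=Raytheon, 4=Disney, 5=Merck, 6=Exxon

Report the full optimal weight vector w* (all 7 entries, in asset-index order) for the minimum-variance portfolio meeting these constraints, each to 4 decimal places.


x=Σ⁻¹μ = [0.6897  2.0947  0.3307  -0.5880  0.2553  1.9901  0.7634]
y=Σ⁻¹𝟙 = [8.6747  12.1903  10.0783  17.0799  15.7858  6.5471  6.3875]
a=μᵀx=0.762656  b=𝟙ᵀx=5.535881  c=𝟙ᵀy=76.743616  D=ac−b²=27.883001
λ₁=(c·0.093−b)/D = (76.743616·0.093−5.535881)/27.883001 = 0.057428
λ₂=(a−b·0.093)/D = (0.762656−5.535881·0.093)/27.883001 = 0.008888
w* = 0.057428·x + 0.008888·y:
  w_0 = 0.057428·0.6897 + 0.008888·8.6747 = 0.1167  (Starbucks)
  w_1 = 0.057428·2.0947 + 0.008888·12.1903 = 0.2286  (Tesla)
  w_2 = 0.057428·0.3307 + 0.008888·10.0783 = 0.1086  (Pfizer)
  w_3 = 0.057428·-0.5880 + 0.008888·17.0799 = 0.1180  (Raytheon)
  w_4 = 0.057428·0.2553 + 0.008888·15.7858 = 0.1550  (Disney)
  w_5 = 0.057428·1.9901 + 0.008888·6.5471 = 0.1725  (Merck)
  w_6 = 0.057428·0.7634 + 0.008888·6.3875 = 0.1006  (Exxon)
Σw_i=1.0000  μᵀw=0.0930
σ²=wᵀΣw=λ₁·μ_p+λ₂ = 0.057428·0.093 + 0.008888 = 0.014229 ≈ 0.0142

0.1167  0.2286  0.1086  0.1180  0.1550  0.1725  0.1006


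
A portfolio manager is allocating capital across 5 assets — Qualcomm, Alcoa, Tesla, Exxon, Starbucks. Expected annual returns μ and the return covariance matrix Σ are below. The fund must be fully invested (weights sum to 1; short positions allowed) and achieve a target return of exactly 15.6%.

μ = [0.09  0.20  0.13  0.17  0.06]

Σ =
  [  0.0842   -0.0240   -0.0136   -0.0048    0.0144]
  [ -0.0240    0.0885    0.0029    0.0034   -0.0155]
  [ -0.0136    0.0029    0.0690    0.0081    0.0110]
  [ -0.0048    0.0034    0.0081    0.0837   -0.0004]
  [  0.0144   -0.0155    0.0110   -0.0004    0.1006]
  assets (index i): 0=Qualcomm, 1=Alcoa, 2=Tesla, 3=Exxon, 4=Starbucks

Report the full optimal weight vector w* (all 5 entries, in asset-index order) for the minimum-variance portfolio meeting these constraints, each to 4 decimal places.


0.2123  0.3552  0.1963  0.2378  -0.0016

x=Σ⁻¹μ = [2.1948  2.8116  1.8978  1.8615  0.5153]
y=Σ⁻¹𝟙 = [18.2478  16.8062  14.7704  10.9217  8.3461]
a=μᵀx=1.353958  b=𝟙ᵀx=9.281145  c=𝟙ᵀy=69.092214  D=ac−b²=7.408299
λ₁=(c·0.156−b)/D = (69.092214·0.156−9.281145)/7.408299 = 0.202103
λ₂=(a−b·0.156)/D = (1.353958−9.281145·0.156)/7.408299 = -0.012675
w* = 0.202103·x + -0.012675·y:
  w_0 = 0.202103·2.1948 + -0.012675·18.2478 = 0.2123  (Qualcomm)
  w_1 = 0.202103·2.8116 + -0.012675·16.8062 = 0.3552  (Alcoa)
  w_2 = 0.202103·1.8978 + -0.012675·14.7704 = 0.1963  (Tesla)
  w_3 = 0.202103·1.8615 + -0.012675·10.9217 = 0.2378  (Exxon)
  w_4 = 0.202103·0.5153 + -0.012675·8.3461 = -0.0016  (Starbucks)
Σw_i=1.0000  μᵀw=0.1560
σ²=wᵀΣw=λ₁·μ_p+λ₂ = 0.202103·0.156 + -0.012675 = 0.018853 ≈ 0.0189


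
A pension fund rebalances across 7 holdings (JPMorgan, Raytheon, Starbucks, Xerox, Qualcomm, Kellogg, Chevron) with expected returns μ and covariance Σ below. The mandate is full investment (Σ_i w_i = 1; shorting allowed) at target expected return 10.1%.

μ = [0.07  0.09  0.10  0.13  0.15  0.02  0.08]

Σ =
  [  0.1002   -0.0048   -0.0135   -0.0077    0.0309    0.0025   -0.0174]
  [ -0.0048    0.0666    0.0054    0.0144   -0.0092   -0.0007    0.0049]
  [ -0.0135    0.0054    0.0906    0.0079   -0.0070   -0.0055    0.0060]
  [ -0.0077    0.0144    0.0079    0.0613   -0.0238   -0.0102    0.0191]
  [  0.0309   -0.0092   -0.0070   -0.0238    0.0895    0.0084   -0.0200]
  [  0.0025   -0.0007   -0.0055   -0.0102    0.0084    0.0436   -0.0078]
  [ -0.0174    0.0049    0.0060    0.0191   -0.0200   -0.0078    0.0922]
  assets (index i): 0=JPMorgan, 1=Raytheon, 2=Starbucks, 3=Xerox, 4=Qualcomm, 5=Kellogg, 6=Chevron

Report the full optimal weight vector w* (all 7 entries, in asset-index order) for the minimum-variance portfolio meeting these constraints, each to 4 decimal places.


p=Σ⁻¹μ = [0.4487  1.0171  1.0682  2.6483  2.5331  0.8773  0.9039]
q=Σ⁻¹𝟙 = [10.5735  11.9508  12.1957  19.8034  15.2387  28.0810  12.9914]
a=μᵀp=1.043856  b=𝟙ᵀp=9.496468  c=𝟙ᵀq=110.834473  D=ac−b²=25.512339
λ₁=(c·0.101−b)/D = (110.834473·0.101−9.496468)/25.512339 = 0.066549
λ₂=(a−b·0.101)/D = (1.043856−9.496468·0.101)/25.512339 = 0.003320
w* = 0.066549·p + 0.003320·q:
  w_0 = 0.066549·0.4487 + 0.003320·10.5735 = 0.0650  (JPMorgan)
  w_1 = 0.066549·1.0171 + 0.003320·11.9508 = 0.1074  (Raytheon)
  w_2 = 0.066549·1.0682 + 0.003320·12.1957 = 0.1116  (Starbucks)
  w_3 = 0.066549·2.6483 + 0.003320·19.8034 = 0.2420  (Xerox)
  w_4 = 0.066549·2.5331 + 0.003320·15.2387 = 0.2192  (Qualcomm)
  w_5 = 0.066549·0.8773 + 0.003320·28.0810 = 0.1516  (Kellogg)
  w_6 = 0.066549·0.9039 + 0.003320·12.9914 = 0.1033  (Chevron)
Σw_i=1.0000  μᵀw=0.1010
σ²=wᵀΣw=λ₁·μ_p+λ₂ = 0.066549·0.101 + 0.003320 = 0.010042 ≈ 0.0100

0.0650  0.1074  0.1116  0.2420  0.2192  0.1516  0.1033


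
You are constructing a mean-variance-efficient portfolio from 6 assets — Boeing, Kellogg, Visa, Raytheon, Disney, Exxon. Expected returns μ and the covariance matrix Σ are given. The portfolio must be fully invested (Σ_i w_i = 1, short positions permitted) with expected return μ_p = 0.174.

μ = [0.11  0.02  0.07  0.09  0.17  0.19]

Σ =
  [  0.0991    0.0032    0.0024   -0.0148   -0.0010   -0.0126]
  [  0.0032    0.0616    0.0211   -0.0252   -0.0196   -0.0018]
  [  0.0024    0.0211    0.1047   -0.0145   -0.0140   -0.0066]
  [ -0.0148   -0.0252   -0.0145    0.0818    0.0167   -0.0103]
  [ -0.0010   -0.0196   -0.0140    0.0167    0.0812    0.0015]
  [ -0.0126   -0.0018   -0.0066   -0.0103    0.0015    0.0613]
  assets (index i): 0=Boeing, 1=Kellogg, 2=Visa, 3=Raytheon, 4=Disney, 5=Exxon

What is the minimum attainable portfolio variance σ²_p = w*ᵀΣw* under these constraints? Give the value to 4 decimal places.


0.0252

g=Σ⁻¹μ = [1.8838  1.5236  1.1589  2.1738  2.1640  3.9685]
h=Σ⁻¹𝟙 = [16.1788  27.8494  10.7937  25.7341  15.3329  25.5674]
a=μᵀg=1.636357  b=𝟙ᵀg=12.872679  c=𝟙ᵀh=121.456285  D=ac−b²=33.039965
λ₁=(c·0.174−b)/D = (121.456285·0.174−12.872679)/33.039965 = 0.250022
λ₂=(a−b·0.174)/D = (1.636357−12.872679·0.174)/33.039965 = -0.018265
w* = 0.250022·g + -0.018265·h:
  w_0 = 0.250022·1.8838 + -0.018265·16.1788 = 0.1755  (Boeing)
  w_1 = 0.250022·1.5236 + -0.018265·27.8494 = -0.1277  (Kellogg)
  w_2 = 0.250022·1.1589 + -0.018265·10.7937 = 0.0926  (Visa)
  w_3 = 0.250022·2.1738 + -0.018265·25.7341 = 0.0735  (Raytheon)
  w_4 = 0.250022·2.1640 + -0.018265·15.3329 = 0.2610  (Disney)
  w_5 = 0.250022·3.9685 + -0.018265·25.5674 = 0.5252  (Exxon)
Σw_i=1.0000  μᵀw=0.1740
σ²=wᵀΣw=λ₁·μ_p+λ₂ = 0.250022·0.174 + -0.018265 = 0.025238 ≈ 0.0252


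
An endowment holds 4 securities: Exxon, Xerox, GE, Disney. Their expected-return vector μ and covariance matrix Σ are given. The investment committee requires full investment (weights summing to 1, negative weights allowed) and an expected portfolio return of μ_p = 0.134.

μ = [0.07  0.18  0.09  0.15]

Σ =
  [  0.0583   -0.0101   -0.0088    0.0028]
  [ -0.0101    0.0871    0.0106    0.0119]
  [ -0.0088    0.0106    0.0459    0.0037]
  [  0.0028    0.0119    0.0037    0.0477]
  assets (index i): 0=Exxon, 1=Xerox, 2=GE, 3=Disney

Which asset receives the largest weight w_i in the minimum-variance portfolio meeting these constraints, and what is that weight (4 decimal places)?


x=Σ⁻¹μ = [1.6306  1.7111  1.6774  2.4920]
y=Σ⁻¹𝟙 = [21.3702  9.0732  22.5227  15.6993]
a=μᵀx=0.946895  b=𝟙ᵀx=7.511036  c=𝟙ᵀy=68.665458  D=ac−b²=8.603309
λ₁=(c·0.134−b)/D = (68.665458·0.134−7.511036)/8.603309 = 0.196452
λ₂=(a−b·0.134)/D = (0.946895−7.511036·0.134)/8.603309 = -0.006926
w* = 0.196452·x + -0.006926·y:
  w_0 = 0.196452·1.6306 + -0.006926·21.3702 = 0.1723  (Exxon)
  w_1 = 0.196452·1.7111 + -0.006926·9.0732 = 0.2733  (Xerox)
  w_2 = 0.196452·1.6774 + -0.006926·22.5227 = 0.1735  (GE)
  w_3 = 0.196452·2.4920 + -0.006926·15.6993 = 0.3808  (Disney)
Σw_i=1.0000  μᵀw=0.1340
σ²=wᵀΣw=λ₁·μ_p+λ₂ = 0.196452·0.134 + -0.006926 = 0.019399 ≈ 0.0194

Disney (0.3808)


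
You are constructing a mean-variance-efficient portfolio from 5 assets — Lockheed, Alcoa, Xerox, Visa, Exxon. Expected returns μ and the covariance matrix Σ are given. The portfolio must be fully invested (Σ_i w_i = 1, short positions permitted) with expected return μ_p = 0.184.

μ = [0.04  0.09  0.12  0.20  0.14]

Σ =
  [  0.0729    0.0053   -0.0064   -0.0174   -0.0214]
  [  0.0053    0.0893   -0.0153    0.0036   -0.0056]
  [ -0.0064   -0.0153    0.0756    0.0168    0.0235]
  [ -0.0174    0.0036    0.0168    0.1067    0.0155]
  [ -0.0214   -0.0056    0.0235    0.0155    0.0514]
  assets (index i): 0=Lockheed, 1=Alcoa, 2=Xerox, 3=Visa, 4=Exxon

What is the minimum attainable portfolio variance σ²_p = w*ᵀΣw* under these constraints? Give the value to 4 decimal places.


u=Σ⁻¹μ = [1.7164  1.1429  0.7588  1.5992  2.7337]
v=Σ⁻¹𝟙 = [22.4385  12.5069  8.4876  7.7969  23.9283]
a=μᵀu=0.965127  b=𝟙ᵀu=7.950996  c=𝟙ᵀv=75.158048  D=ac−b²=9.318707
λ₁=(c·0.184−b)/D = (75.158048·0.184−7.950996)/9.318707 = 0.630783
λ₂=(a−b·0.184)/D = (0.965127−7.950996·0.184)/9.318707 = -0.053425
w* = 0.630783·u + -0.053425·v:
  w_0 = 0.630783·1.7164 + -0.053425·22.4385 = -0.1161  (Lockheed)
  w_1 = 0.630783·1.1429 + -0.053425·12.5069 = 0.0528  (Alcoa)
  w_2 = 0.630783·0.7588 + -0.053425·8.4876 = 0.0252  (Xerox)
  w_3 = 0.630783·1.5992 + -0.053425·7.7969 = 0.5922  (Visa)
  w_4 = 0.630783·2.7337 + -0.053425·23.9283 = 0.4460  (Exxon)
Σw_i=1.0000  μᵀw=0.1840
σ²=wᵀΣw=λ₁·μ_p+λ₂ = 0.630783·0.184 + -0.053425 = 0.062639 ≈ 0.0626

0.0626


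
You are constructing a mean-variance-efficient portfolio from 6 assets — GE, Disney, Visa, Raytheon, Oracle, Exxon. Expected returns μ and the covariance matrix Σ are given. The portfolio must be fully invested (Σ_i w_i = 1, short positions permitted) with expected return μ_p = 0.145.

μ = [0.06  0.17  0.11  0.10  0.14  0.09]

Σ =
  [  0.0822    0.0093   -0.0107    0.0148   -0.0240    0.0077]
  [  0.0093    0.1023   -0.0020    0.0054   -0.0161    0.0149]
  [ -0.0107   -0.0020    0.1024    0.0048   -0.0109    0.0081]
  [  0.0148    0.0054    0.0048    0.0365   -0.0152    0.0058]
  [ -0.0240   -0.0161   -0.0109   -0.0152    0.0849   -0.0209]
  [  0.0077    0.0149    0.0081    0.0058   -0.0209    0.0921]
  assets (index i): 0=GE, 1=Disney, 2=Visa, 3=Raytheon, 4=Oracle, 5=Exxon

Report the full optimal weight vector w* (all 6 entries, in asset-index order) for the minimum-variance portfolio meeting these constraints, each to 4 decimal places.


g=Σ⁻¹μ = [0.9970  1.7957  1.3333  3.0835  3.2479  1.0289]
h=Σ⁻¹𝟙 = [14.4427  9.8297  12.1396  27.9642  27.0917  11.3792]
a=μᵀg=1.367414  b=𝟙ᵀg=11.486354  c=𝟙ᵀh=102.847074  D=ac−b²=8.698235
λ₁=(c·0.145−b)/D = (102.847074·0.145−11.486354)/8.698235 = 0.393927
λ₂=(a−b·0.145)/D = (1.367414−11.486354·0.145)/8.698235 = -0.034272
w* = 0.393927·g + -0.034272·h:
  w_0 = 0.393927·0.9970 + -0.034272·14.4427 = -0.1022  (GE)
  w_1 = 0.393927·1.7957 + -0.034272·9.8297 = 0.3705  (Disney)
  w_2 = 0.393927·1.3333 + -0.034272·12.1396 = 0.1092  (Visa)
  w_3 = 0.393927·3.0835 + -0.034272·27.9642 = 0.2563  (Raytheon)
  w_4 = 0.393927·3.2479 + -0.034272·27.0917 = 0.3509  (Oracle)
  w_5 = 0.393927·1.0289 + -0.034272·11.3792 = 0.0153  (Exxon)
Σw_i=1.0000  μᵀw=0.1450
σ²=wᵀΣw=λ₁·μ_p+λ₂ = 0.393927·0.145 + -0.034272 = 0.022847 ≈ 0.0228

-0.1022  0.3705  0.1092  0.2563  0.3509  0.0153


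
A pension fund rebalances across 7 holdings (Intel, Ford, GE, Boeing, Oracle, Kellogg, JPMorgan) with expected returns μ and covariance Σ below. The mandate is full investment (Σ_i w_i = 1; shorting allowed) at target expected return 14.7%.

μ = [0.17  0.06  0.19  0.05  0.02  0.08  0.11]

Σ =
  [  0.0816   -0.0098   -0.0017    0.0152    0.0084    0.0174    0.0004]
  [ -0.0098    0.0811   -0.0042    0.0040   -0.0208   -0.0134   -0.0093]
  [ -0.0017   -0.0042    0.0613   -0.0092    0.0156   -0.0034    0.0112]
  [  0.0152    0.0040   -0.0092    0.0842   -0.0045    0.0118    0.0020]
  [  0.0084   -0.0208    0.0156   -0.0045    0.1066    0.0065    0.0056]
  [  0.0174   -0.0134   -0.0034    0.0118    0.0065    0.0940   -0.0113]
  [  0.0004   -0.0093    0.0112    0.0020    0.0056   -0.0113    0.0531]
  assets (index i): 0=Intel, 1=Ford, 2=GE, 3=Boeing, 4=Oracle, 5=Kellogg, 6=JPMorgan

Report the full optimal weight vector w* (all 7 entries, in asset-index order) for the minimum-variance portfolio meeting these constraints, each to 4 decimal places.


p=Σ⁻¹μ = [2.0760  1.4421  3.0836  0.2874  -0.2937  0.9953  1.8900]
q=Σ⁻¹𝟙 = [9.5468  20.6678  13.9056  8.8439  9.1009  13.0983  20.9418]
a=μᵀp=1.321357  b=𝟙ᵀp=9.480762  c=𝟙ᵀq=96.105121  D=ac−b²=37.104366
λ₁=(c·0.147−b)/D = (96.105121·0.147−9.480762)/37.104366 = 0.125233
λ₂=(a−b·0.147)/D = (1.321357−9.480762·0.147)/37.104366 = -0.001949
w* = 0.125233·p + -0.001949·q:
  w_0 = 0.125233·2.0760 + -0.001949·9.5468 = 0.2414  (Intel)
  w_1 = 0.125233·1.4421 + -0.001949·20.6678 = 0.1403  (Ford)
  w_2 = 0.125233·3.0836 + -0.001949·13.9056 = 0.3591  (GE)
  w_3 = 0.125233·0.2874 + -0.001949·8.8439 = 0.0188  (Boeing)
  w_4 = 0.125233·-0.2937 + -0.001949·9.1009 = -0.0545  (Oracle)
  w_5 = 0.125233·0.9953 + -0.001949·13.0983 = 0.0991  (Kellogg)
  w_6 = 0.125233·1.8900 + -0.001949·20.9418 = 0.1959  (JPMorgan)
Σw_i=1.0000  μᵀw=0.1470
σ²=wᵀΣw=λ₁·μ_p+λ₂ = 0.125233·0.147 + -0.001949 = 0.016460 ≈ 0.0165

0.2414  0.1403  0.3591  0.0188  -0.0545  0.0991  0.1959


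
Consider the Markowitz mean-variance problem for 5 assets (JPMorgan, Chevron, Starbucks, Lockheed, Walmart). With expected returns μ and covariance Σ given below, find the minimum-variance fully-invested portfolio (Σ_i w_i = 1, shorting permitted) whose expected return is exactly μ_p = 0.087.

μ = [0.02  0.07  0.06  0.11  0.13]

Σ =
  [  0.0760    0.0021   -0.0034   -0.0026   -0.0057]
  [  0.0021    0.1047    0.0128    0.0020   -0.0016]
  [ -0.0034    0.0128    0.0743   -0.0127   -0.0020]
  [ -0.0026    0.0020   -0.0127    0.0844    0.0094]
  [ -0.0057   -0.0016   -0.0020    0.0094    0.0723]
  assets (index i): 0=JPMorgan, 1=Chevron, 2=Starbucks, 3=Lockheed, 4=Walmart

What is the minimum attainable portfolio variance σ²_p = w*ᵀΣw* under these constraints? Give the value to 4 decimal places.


g=Σ⁻¹μ = [0.4644  0.5392  0.9981  1.2646  1.7098]
h=Σ⁻¹𝟙 = [15.1348  7.3221  15.4732  12.9174  13.9351]
a=μᵀg=0.468298  b=𝟙ᵀg=4.976105  c=𝟙ᵀh=64.782544  D=ac−b²=5.575949
λ₁=(c·0.087−b)/D = (64.782544·0.087−4.976105)/5.575949 = 0.118361
λ₂=(a−b·0.087)/D = (0.468298−4.976105·0.087)/5.575949 = 0.006345
w* = 0.118361·g + 0.006345·h:
  w_0 = 0.118361·0.4644 + 0.006345·15.1348 = 0.1510  (JPMorgan)
  w_1 = 0.118361·0.5392 + 0.006345·7.3221 = 0.1103  (Chevron)
  w_2 = 0.118361·0.9981 + 0.006345·15.4732 = 0.2163  (Starbucks)
  w_3 = 0.118361·1.2646 + 0.006345·12.9174 = 0.2316  (Lockheed)
  w_4 = 0.118361·1.7098 + 0.006345·13.9351 = 0.2908  (Walmart)
Σw_i=1.0000  μᵀw=0.0870
σ²=wᵀΣw=λ₁·μ_p+λ₂ = 0.118361·0.087 + 0.006345 = 0.016642 ≈ 0.0166

0.0166


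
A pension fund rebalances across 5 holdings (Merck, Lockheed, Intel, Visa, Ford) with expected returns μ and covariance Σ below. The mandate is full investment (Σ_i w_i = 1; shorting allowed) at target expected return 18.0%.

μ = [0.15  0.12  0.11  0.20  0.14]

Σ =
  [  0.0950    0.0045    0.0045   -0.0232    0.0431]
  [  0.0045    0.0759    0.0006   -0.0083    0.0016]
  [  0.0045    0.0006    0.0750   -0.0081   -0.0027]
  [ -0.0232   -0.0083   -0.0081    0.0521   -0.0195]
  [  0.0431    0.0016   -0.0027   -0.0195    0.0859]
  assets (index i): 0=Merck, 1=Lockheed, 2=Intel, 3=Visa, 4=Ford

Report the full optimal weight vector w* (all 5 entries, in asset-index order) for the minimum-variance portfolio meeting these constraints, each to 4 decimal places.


0.2022  0.0408  -0.0005  0.6463  0.1112

u=Σ⁻¹μ = [1.9382  2.0765  2.0707  6.1314  2.0756]
v=Σ⁻¹𝟙 = [10.9655  15.8693  16.7897  34.5342  14.2112]
a=μᵀu=2.284556  b=𝟙ᵀu=14.292417  c=𝟙ᵀv=92.369920  D=ac−b²=6.751101
λ₁=(c·0.180−b)/D = (92.369920·0.180−14.292417)/6.751101 = 0.345746
λ₂=(a−b·0.180)/D = (2.284556−14.292417·0.180)/6.751101 = -0.042671
w* = 0.345746·u + -0.042671·v:
  w_0 = 0.345746·1.9382 + -0.042671·10.9655 = 0.2022  (Merck)
  w_1 = 0.345746·2.0765 + -0.042671·15.8693 = 0.0408  (Lockheed)
  w_2 = 0.345746·2.0707 + -0.042671·16.7897 = -0.0005  (Intel)
  w_3 = 0.345746·6.1314 + -0.042671·34.5342 = 0.6463  (Visa)
  w_4 = 0.345746·2.0756 + -0.042671·14.2112 = 0.1112  (Ford)
Σw_i=1.0000  μᵀw=0.1800
σ²=wᵀΣw=λ₁·μ_p+λ₂ = 0.345746·0.180 + -0.042671 = 0.019563 ≈ 0.0196


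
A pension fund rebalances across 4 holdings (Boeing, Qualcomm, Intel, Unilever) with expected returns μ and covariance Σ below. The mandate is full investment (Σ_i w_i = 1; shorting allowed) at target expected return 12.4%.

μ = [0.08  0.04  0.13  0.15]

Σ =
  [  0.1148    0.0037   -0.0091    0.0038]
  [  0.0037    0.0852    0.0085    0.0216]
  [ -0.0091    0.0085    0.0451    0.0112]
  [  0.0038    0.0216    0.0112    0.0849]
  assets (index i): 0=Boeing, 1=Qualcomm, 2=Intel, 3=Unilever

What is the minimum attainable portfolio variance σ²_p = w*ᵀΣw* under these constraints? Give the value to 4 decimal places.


0.0247

u=Σ⁻¹μ = [0.8741  -0.2015  2.7450  1.4168]
v=Σ⁻¹𝟙 = [9.9222  7.5175  21.1099  6.6371]
a=μᵀu=0.631233  b=𝟙ᵀu=4.834323  c=𝟙ᵀv=45.186675  D=ac−b²=5.152623
λ₁=(c·0.124−b)/D = (45.186675·0.124−4.834323)/5.152623 = 0.149210
λ₂=(a−b·0.124)/D = (0.631233−4.834323·0.124)/5.152623 = 0.006167
w* = 0.149210·u + 0.006167·v:
  w_0 = 0.149210·0.8741 + 0.006167·9.9222 = 0.1916  (Boeing)
  w_1 = 0.149210·-0.2015 + 0.006167·7.5175 = 0.0163  (Qualcomm)
  w_2 = 0.149210·2.7450 + 0.006167·21.1099 = 0.5398  (Intel)
  w_3 = 0.149210·1.4168 + 0.006167·6.6371 = 0.2523  (Unilever)
Σw_i=1.0000  μᵀw=0.1240
σ²=wᵀΣw=λ₁·μ_p+λ₂ = 0.149210·0.124 + 0.006167 = 0.024669 ≈ 0.0247


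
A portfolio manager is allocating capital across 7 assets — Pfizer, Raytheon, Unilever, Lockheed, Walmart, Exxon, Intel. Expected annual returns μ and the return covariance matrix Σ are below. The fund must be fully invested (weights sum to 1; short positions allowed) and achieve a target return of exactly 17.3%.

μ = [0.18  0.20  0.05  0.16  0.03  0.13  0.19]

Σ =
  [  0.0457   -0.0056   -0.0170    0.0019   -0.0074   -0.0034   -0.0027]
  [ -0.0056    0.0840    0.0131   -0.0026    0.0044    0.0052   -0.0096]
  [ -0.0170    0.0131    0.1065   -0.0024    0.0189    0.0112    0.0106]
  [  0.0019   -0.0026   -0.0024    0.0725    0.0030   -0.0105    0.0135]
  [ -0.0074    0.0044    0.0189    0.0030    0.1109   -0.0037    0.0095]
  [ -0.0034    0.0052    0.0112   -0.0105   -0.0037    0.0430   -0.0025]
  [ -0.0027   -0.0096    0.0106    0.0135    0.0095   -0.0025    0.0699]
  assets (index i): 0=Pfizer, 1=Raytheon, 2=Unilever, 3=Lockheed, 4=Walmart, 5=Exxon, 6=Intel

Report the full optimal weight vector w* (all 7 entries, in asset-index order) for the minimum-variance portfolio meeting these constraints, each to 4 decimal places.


0.2878  0.1835  -0.0029  0.1279  -0.0024  0.2150  0.1910

g=Σ⁻¹μ = [4.7619  2.8259  0.2009  2.1724  0.2558  3.7290  2.9388]
h=Σ⁻¹𝟙 = [29.6909  12.5605  7.2111  14.8829  8.6662  27.3426  13.0103]
a=μᵀg=2.830776  b=𝟙ᵀg=16.884754  c=𝟙ᵀh=113.364432  D=ac−b²=35.814456
λ₁=(c·0.173−b)/D = (113.364432·0.173−16.884754)/35.814456 = 0.076151
λ₂=(a−b·0.173)/D = (2.830776−16.884754·0.173)/35.814456 = -0.002521
w* = 0.076151·g + -0.002521·h:
  w_0 = 0.076151·4.7619 + -0.002521·29.6909 = 0.2878  (Pfizer)
  w_1 = 0.076151·2.8259 + -0.002521·12.5605 = 0.1835  (Raytheon)
  w_2 = 0.076151·0.2009 + -0.002521·7.2111 = -0.0029  (Unilever)
  w_3 = 0.076151·2.1724 + -0.002521·14.8829 = 0.1279  (Lockheed)
  w_4 = 0.076151·0.2558 + -0.002521·8.6662 = -0.0024  (Walmart)
  w_5 = 0.076151·3.7290 + -0.002521·27.3426 = 0.2150  (Exxon)
  w_6 = 0.076151·2.9388 + -0.002521·13.0103 = 0.1910  (Intel)
Σw_i=1.0000  μᵀw=0.1730
σ²=wᵀΣw=λ₁·μ_p+λ₂ = 0.076151·0.173 + -0.002521 = 0.010653 ≈ 0.0107


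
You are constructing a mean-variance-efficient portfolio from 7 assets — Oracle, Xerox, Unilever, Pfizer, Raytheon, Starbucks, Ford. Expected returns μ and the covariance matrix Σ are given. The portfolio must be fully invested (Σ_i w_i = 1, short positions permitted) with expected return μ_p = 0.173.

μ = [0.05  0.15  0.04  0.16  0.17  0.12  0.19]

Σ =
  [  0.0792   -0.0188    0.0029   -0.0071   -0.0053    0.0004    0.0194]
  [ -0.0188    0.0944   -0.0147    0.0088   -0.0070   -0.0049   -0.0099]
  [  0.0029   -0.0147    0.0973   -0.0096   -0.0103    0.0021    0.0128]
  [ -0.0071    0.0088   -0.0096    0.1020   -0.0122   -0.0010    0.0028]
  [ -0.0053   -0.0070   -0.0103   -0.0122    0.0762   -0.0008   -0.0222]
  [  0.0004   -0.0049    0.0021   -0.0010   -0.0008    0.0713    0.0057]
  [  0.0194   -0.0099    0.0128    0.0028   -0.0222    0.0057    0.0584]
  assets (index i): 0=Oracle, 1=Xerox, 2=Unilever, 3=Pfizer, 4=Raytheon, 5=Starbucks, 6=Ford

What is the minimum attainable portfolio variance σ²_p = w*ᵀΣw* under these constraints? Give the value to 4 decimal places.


0.0123

x=Σ⁻¹μ = [0.4860  2.5269  0.7584  1.8542  4.2960  1.5262  4.7493]
y=Σ⁻¹𝟙 = [14.5170  19.1880  13.8048  13.1369  25.9608  13.6982  20.4297]
a=μᵀx=2.546165  b=𝟙ᵀx=16.196912  c=𝟙ᵀy=120.735428  D=ac−b²=45.072364
λ₁=(c·0.173−b)/D = (120.735428·0.173−16.196912)/45.072364 = 0.104062
λ₂=(a−b·0.173)/D = (2.546165−16.196912·0.173)/45.072364 = -0.005678
w* = 0.104062·x + -0.005678·y:
  w_0 = 0.104062·0.4860 + -0.005678·14.5170 = -0.0318  (Oracle)
  w_1 = 0.104062·2.5269 + -0.005678·19.1880 = 0.1540  (Xerox)
  w_2 = 0.104062·0.7584 + -0.005678·13.8048 = 0.0005  (Unilever)
  w_3 = 0.104062·1.8542 + -0.005678·13.1369 = 0.1184  (Pfizer)
  w_4 = 0.104062·4.2960 + -0.005678·25.9608 = 0.2997  (Raytheon)
  w_5 = 0.104062·1.5262 + -0.005678·13.6982 = 0.0810  (Starbucks)
  w_6 = 0.104062·4.7493 + -0.005678·20.4297 = 0.3782  (Ford)
Σw_i=1.0000  μᵀw=0.1730
σ²=wᵀΣw=λ₁·μ_p+λ₂ = 0.104062·0.173 + -0.005678 = 0.012325 ≈ 0.0123


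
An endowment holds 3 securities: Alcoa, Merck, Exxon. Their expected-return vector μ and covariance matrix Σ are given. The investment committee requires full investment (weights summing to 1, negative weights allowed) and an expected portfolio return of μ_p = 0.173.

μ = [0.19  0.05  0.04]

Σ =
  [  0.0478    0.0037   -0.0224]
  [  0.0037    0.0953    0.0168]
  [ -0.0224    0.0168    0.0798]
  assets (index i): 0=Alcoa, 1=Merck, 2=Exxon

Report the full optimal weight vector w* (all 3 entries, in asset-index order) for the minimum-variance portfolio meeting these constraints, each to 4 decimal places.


x=Σ⁻¹μ = [4.8457  0.0087  1.8596]
y=Σ⁻¹𝟙 = [29.6584  5.8833  19.6179]
a=μᵀx=0.995497  b=𝟙ᵀx=6.713984  c=𝟙ᵀy=55.159670  D=ac−b²=9.833704
λ₁=(c·0.173−b)/D = (55.159670·0.173−6.713984)/9.833704 = 0.287647
λ₂=(a−b·0.173)/D = (0.995497−6.713984·0.173)/9.833704 = -0.016883
w* = 0.287647·x + -0.016883·y:
  w_0 = 0.287647·4.8457 + -0.016883·29.6584 = 0.8931  (Alcoa)
  w_1 = 0.287647·0.0087 + -0.016883·5.8833 = -0.0968  (Merck)
  w_2 = 0.287647·1.8596 + -0.016883·19.6179 = 0.2037  (Exxon)
Σw_i=1.0000  μᵀw=0.1730
σ²=wᵀΣw=λ₁·μ_p+λ₂ = 0.287647·0.173 + -0.016883 = 0.032880 ≈ 0.0329

0.8931  -0.0968  0.2037


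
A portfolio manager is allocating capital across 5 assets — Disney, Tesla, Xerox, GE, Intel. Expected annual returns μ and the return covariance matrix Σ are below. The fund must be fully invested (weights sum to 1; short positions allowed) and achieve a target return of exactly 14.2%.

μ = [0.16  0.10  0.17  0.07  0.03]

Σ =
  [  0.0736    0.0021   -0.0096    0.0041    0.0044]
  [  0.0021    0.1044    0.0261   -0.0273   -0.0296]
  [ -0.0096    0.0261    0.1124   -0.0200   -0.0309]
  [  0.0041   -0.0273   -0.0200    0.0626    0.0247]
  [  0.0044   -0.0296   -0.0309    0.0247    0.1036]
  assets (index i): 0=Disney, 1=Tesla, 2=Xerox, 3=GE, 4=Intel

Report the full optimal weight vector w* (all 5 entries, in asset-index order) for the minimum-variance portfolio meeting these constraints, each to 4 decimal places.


u=Σ⁻¹μ = [2.2582  1.0821  1.9560  1.8087  0.6550]
v=Σ⁻¹𝟙 = [13.0311  14.9305  13.7144  21.1125  12.4218]
a=μᵀu=0.948301  b=𝟙ᵀu=7.760002  c=𝟙ᵀv=75.210351  D=ac−b²=11.104432
λ₁=(c·0.142−b)/D = (75.210351·0.142−7.760002)/11.104432 = 0.262946
λ₂=(a−b·0.142)/D = (0.948301−7.760002·0.142)/11.104432 = -0.013834
w* = 0.262946·u + -0.013834·v:
  w_0 = 0.262946·2.2582 + -0.013834·13.0311 = 0.4135  (Disney)
  w_1 = 0.262946·1.0821 + -0.013834·14.9305 = 0.0780  (Tesla)
  w_2 = 0.262946·1.9560 + -0.013834·13.7144 = 0.3246  (Xerox)
  w_3 = 0.262946·1.8087 + -0.013834·21.1125 = 0.1835  (GE)
  w_4 = 0.262946·0.6550 + -0.013834·12.4218 = 0.0004  (Intel)
Σw_i=1.0000  μᵀw=0.1420
σ²=wᵀΣw=λ₁·μ_p+λ₂ = 0.262946·0.142 + -0.013834 = 0.023504 ≈ 0.0235

0.4135  0.0780  0.3246  0.1835  0.0004


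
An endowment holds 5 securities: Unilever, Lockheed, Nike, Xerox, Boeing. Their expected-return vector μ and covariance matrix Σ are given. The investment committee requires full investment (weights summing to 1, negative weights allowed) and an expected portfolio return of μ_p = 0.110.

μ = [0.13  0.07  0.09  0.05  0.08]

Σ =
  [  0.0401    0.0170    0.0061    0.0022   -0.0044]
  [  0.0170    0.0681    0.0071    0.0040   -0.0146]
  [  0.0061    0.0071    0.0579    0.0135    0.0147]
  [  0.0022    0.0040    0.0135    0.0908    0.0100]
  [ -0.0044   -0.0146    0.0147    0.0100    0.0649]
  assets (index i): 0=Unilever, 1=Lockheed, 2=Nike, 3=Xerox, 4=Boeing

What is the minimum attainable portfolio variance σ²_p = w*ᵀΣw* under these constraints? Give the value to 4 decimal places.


0.0198

u=Σ⁻¹μ = [3.0643  0.4550  0.7925  0.1917  1.3337]
v=Σ⁻¹𝟙 = [20.0975  12.0024  7.8300  7.0032  16.6184]
a=μᵀu=0.617812  b=𝟙ᵀu=5.837170  c=𝟙ᵀv=63.551433  D=ac−b²=5.190285
λ₁=(c·0.110−b)/D = (63.551433·0.110−5.837170)/5.190285 = 0.222240
λ₂=(a−b·0.110)/D = (0.617812−5.837170·0.110)/5.190285 = -0.004677
w* = 0.222240·u + -0.004677·v:
  w_0 = 0.222240·3.0643 + -0.004677·20.0975 = 0.5870  (Unilever)
  w_1 = 0.222240·0.4550 + -0.004677·12.0024 = 0.0450  (Lockheed)
  w_2 = 0.222240·0.7925 + -0.004677·7.8300 = 0.1395  (Nike)
  w_3 = 0.222240·0.1917 + -0.004677·7.0032 = 0.0098  (Xerox)
  w_4 = 0.222240·1.3337 + -0.004677·16.6184 = 0.2187  (Boeing)
Σw_i=1.0000  μᵀw=0.1100
σ²=wᵀΣw=λ₁·μ_p+λ₂ = 0.222240·0.110 + -0.004677 = 0.019769 ≈ 0.0198


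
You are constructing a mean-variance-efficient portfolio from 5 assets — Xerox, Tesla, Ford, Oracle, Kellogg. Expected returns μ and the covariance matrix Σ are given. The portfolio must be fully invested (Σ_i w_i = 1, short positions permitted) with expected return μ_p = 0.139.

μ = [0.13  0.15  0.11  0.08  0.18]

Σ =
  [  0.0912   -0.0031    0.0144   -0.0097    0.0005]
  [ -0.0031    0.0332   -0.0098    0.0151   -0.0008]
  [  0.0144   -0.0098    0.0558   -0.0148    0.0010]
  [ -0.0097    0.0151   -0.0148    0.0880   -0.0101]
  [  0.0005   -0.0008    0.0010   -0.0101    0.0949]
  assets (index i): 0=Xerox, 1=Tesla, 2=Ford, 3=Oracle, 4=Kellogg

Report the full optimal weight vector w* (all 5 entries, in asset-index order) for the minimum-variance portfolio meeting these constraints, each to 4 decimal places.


0.1044  0.4297  0.2277  0.0695  0.1687

p=Σ⁻¹μ = [1.2471  5.0991  2.7376  0.8611  1.9959]
q=Σ⁻¹𝟙 = [9.4831  32.9078  24.2778  12.2005  11.8075]
a=μᵀp=1.656289  b=𝟙ᵀp=11.940911  c=𝟙ᵀq=90.676632  D=ac−b²=7.601331
λ₁=(c·0.139−b)/D = (90.676632·0.139−11.940911)/7.601331 = 0.087240
λ₂=(a−b·0.139)/D = (1.656289−11.940911·0.139)/7.601331 = -0.000460
w* = 0.087240·p + -0.000460·q:
  w_0 = 0.087240·1.2471 + -0.000460·9.4831 = 0.1044  (Xerox)
  w_1 = 0.087240·5.0991 + -0.000460·32.9078 = 0.4297  (Tesla)
  w_2 = 0.087240·2.7376 + -0.000460·24.2778 = 0.2277  (Ford)
  w_3 = 0.087240·0.8611 + -0.000460·12.2005 = 0.0695  (Oracle)
  w_4 = 0.087240·1.9959 + -0.000460·11.8075 = 0.1687  (Kellogg)
Σw_i=1.0000  μᵀw=0.1390
σ²=wᵀΣw=λ₁·μ_p+λ₂ = 0.087240·0.139 + -0.000460 = 0.011666 ≈ 0.0117


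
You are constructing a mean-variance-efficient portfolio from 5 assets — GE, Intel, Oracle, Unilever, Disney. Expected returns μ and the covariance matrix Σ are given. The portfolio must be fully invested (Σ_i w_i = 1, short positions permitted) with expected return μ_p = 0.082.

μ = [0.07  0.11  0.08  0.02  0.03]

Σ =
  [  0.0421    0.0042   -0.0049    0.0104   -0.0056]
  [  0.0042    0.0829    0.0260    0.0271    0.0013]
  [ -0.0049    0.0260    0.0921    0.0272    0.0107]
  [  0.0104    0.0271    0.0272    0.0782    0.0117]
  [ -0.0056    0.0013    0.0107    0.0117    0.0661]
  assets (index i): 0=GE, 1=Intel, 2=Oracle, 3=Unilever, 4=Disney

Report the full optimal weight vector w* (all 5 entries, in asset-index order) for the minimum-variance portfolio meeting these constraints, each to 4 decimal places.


0.4891  0.2708  0.1875  -0.1400  0.1927

u=Σ⁻¹μ = [1.9061  1.2324  0.7848  -0.7881  0.6036]
v=Σ⁻¹𝟙 = [25.5462  7.5147  7.7679  1.7536  15.5773]
a=μᵀu=0.334110  b=𝟙ᵀu=3.738671  c=𝟙ᵀv=58.159634  D=ac−b²=5.454060
λ₁=(c·0.082−b)/D = (58.159634·0.082−3.738671)/5.454060 = 0.188927
λ₂=(a−b·0.082)/D = (0.334110−3.738671·0.082)/5.454060 = 0.005049
w* = 0.188927·u + 0.005049·v:
  w_0 = 0.188927·1.9061 + 0.005049·25.5462 = 0.4891  (GE)
  w_1 = 0.188927·1.2324 + 0.005049·7.5147 = 0.2708  (Intel)
  w_2 = 0.188927·0.7848 + 0.005049·7.7679 = 0.1875  (Oracle)
  w_3 = 0.188927·-0.7881 + 0.005049·1.7536 = -0.1400  (Unilever)
  w_4 = 0.188927·0.6036 + 0.005049·15.5773 = 0.1927  (Disney)
Σw_i=1.0000  μᵀw=0.0820
σ²=wᵀΣw=λ₁·μ_p+λ₂ = 0.188927·0.082 + 0.005049 = 0.020541 ≈ 0.0205


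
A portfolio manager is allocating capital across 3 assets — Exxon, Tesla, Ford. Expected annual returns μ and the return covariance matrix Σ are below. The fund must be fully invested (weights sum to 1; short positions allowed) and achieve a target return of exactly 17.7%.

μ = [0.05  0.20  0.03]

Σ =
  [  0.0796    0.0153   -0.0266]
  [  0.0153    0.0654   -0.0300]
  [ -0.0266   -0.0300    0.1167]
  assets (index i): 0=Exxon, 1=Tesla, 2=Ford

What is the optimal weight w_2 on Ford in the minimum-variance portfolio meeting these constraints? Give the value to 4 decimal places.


0.1878

x=Σ⁻¹μ = [0.3647  3.5471  1.2521]
y=Σ⁻¹𝟙 = [14.4344  19.6736  16.9165]
a=μᵀx=0.765222  b=𝟙ᵀx=5.163926  c=𝟙ᵀy=51.024455  D=ac−b²=12.378911
λ₁=(c·0.177−b)/D = (51.024455·0.177−5.163926)/12.378911 = 0.312419
λ₂=(a−b·0.177)/D = (0.765222−5.163926·0.177)/12.378911 = -0.012020
w* = 0.312419·x + -0.012020·y:
  w_0 = 0.312419·0.3647 + -0.012020·14.4344 = -0.0595  (Exxon)
  w_1 = 0.312419·3.5471 + -0.012020·19.6736 = 0.8717  (Tesla)
  w_2 = 0.312419·1.2521 + -0.012020·16.9165 = 0.1878  (Ford)
Σw_i=1.0000  μᵀw=0.1770
σ²=wᵀΣw=λ₁·μ_p+λ₂ = 0.312419·0.177 + -0.012020 = 0.043278 ≈ 0.0433


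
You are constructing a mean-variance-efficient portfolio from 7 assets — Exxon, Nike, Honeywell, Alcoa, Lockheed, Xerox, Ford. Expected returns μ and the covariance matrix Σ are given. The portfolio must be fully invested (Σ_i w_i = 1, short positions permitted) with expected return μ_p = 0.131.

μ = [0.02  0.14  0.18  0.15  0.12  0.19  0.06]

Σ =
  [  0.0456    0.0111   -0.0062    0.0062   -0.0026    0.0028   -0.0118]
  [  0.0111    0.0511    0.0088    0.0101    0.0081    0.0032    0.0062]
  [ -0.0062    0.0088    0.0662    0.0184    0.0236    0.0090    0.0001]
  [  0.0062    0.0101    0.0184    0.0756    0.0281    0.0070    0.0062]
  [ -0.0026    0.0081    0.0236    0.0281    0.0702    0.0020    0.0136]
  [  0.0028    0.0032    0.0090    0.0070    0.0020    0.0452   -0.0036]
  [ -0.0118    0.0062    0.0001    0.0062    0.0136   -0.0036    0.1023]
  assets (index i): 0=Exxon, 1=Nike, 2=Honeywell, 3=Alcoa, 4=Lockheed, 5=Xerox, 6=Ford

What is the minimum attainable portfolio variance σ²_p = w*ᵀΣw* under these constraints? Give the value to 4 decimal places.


g=Σ⁻¹μ = [-0.0024  1.9530  1.5867  0.7990  0.4322  3.6456  0.4887]
h=Σ⁻¹𝟙 = [23.1771  8.6199  10.5162  2.4395  6.8503  18.2189  11.4985]
a=μᵀg=1.452662  b=𝟙ᵀg=8.902686  c=𝟙ᵀh=81.320239  D=ac−b²=38.873003
λ₁=(c·0.131−b)/D = (81.320239·0.131−8.902686)/38.873003 = 0.045025
λ₂=(a−b·0.131)/D = (1.452662−8.902686·0.131)/38.873003 = 0.007368
w* = 0.045025·g + 0.007368·h:
  w_0 = 0.045025·-0.0024 + 0.007368·23.1771 = 0.1707  (Exxon)
  w_1 = 0.045025·1.9530 + 0.007368·8.6199 = 0.1514  (Nike)
  w_2 = 0.045025·1.5867 + 0.007368·10.5162 = 0.1489  (Honeywell)
  w_3 = 0.045025·0.7990 + 0.007368·2.4395 = 0.0539  (Alcoa)
  w_4 = 0.045025·0.4322 + 0.007368·6.8503 = 0.0699  (Lockheed)
  w_5 = 0.045025·3.6456 + 0.007368·18.2189 = 0.2984  (Xerox)
  w_6 = 0.045025·0.4887 + 0.007368·11.4985 = 0.1067  (Ford)
Σw_i=1.0000  μᵀw=0.1310
σ²=wᵀΣw=λ₁·μ_p+λ₂ = 0.045025·0.131 + 0.007368 = 0.013266 ≈ 0.0133

0.0133
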